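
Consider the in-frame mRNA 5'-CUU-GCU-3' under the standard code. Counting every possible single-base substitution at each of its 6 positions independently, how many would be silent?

6

Codon 1 (CUU, Leu): 3 synonymous substitutions.
Codon 2 (GCU, Ala): 3 synonymous substitutions.
Total: 3 + 3 = 6.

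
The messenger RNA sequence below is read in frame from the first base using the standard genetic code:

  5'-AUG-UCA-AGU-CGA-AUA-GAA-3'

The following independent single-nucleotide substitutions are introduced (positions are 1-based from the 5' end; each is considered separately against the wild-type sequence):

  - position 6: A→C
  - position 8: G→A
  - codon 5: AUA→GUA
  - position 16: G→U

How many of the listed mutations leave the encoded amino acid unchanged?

Codon 2: UCA (Ser) → UCC (Ser) — synonymous.
Codon 3: AGU (Ser) → AAU (Asn) — missense.
Codon 5: AUA (Ile) → GUA (Val) — missense.
Codon 6: GAA (Glu) → UAA (Stop) — nonsense.
Synonymous: 1 of 4.

1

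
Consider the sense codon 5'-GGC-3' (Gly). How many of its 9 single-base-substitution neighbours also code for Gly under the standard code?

3

Position 1: none → 0 synonymous.
Position 2: none → 0 synonymous.
Position 3: GGU, GGA, GGG → 3 synonymous.
Total: 0 + 0 + 3 = 3.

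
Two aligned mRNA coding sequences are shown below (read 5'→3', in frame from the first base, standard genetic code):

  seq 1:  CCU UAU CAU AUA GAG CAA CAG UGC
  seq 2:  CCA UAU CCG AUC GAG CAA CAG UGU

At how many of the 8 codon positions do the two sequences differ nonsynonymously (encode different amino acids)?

Codon 1: CCU Pro / CCA Pro — synonymous.
Codon 2: UAU Tyr / UAU Tyr — identical.
Codon 3: CAU His / CCG Pro — nonsynonymous.
Codon 4: AUA Ile / AUC Ile — synonymous.
Codon 5: GAG Glu / GAG Glu — identical.
Codon 6: CAA Gln / CAA Gln — identical.
Codon 7: CAG Gln / CAG Gln — identical.
Codon 8: UGC Cys / UGU Cys — synonymous.
Nonsynonymous differences: 1.

1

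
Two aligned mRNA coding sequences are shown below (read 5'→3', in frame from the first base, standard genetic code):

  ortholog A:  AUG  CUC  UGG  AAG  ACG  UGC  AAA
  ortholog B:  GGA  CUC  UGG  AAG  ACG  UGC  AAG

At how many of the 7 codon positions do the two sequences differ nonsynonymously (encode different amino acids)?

1

Codon 1: AUG Met / GGA Gly — nonsynonymous.
Codon 2: CUC Leu / CUC Leu — identical.
Codon 3: UGG Trp / UGG Trp — identical.
Codon 4: AAG Lys / AAG Lys — identical.
Codon 5: ACG Thr / ACG Thr — identical.
Codon 6: UGC Cys / UGC Cys — identical.
Codon 7: AAA Lys / AAG Lys — synonymous.
Nonsynonymous differences: 1.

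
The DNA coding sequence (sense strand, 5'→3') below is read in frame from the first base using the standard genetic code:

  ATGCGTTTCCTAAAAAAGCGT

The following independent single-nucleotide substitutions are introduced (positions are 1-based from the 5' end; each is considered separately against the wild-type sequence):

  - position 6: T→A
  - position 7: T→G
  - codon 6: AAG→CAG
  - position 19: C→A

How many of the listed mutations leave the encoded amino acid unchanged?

1

Codon 2: CGT (Arg) → CGA (Arg) — synonymous.
Codon 3: TTC (Phe) → GTC (Val) — missense.
Codon 6: AAG (Lys) → CAG (Gln) — missense.
Codon 7: CGT (Arg) → AGT (Ser) — missense.
Synonymous: 1 of 4.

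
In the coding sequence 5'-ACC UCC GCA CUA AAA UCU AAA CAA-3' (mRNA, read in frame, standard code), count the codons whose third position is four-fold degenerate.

5

Codon 1 ACC (Thr): third position 4-fold.
Codon 2 UCC (Ser): third position 4-fold.
Codon 3 GCA (Ala): third position 4-fold.
Codon 4 CUA (Leu): third position 4-fold.
Codon 5 AAA (Lys): third position 2-fold.
Codon 6 UCU (Ser): third position 4-fold.
Codon 7 AAA (Lys): third position 2-fold.
Codon 8 CAA (Gln): third position 2-fold.
Four-fold degenerate third positions: 5.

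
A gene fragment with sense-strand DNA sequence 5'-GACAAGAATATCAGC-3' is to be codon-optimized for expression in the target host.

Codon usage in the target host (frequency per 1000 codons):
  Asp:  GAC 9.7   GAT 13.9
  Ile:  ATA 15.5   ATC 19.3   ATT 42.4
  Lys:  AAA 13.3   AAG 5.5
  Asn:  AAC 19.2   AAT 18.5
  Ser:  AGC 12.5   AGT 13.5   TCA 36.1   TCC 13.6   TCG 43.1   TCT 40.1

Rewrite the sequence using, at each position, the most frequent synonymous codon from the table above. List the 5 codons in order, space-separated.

GAT AAA AAC ATT TCG

Codon 1 (Asp): best is GAT at 13.9.
Codon 2 (Lys): best is AAA at 13.3.
Codon 3 (Asn): best is AAC at 19.2.
Codon 4 (Ile): best is ATT at 42.4.
Codon 5 (Ser): best is TCG at 43.1.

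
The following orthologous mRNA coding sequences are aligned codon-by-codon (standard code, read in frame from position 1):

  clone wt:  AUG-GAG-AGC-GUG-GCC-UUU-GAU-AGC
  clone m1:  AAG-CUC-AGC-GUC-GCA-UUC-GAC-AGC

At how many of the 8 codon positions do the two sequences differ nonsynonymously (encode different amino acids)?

Codon 1: AUG Met / AAG Lys — nonsynonymous.
Codon 2: GAG Glu / CUC Leu — nonsynonymous.
Codon 3: AGC Ser / AGC Ser — identical.
Codon 4: GUG Val / GUC Val — synonymous.
Codon 5: GCC Ala / GCA Ala — synonymous.
Codon 6: UUU Phe / UUC Phe — synonymous.
Codon 7: GAU Asp / GAC Asp — synonymous.
Codon 8: AGC Ser / AGC Ser — identical.
Nonsynonymous differences: 2.

2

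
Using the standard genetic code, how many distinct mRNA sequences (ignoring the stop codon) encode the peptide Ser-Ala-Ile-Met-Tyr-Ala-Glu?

Ser: 6 codons.
Ala: 4 codons.
Ile: 3 codons.
Met: 1 codon.
Tyr: 2 codons.
Ala: 4 codons.
Glu: 2 codons.
6 × 4 × 3 × 1 × 2 × 4 × 2 = 1152.

1152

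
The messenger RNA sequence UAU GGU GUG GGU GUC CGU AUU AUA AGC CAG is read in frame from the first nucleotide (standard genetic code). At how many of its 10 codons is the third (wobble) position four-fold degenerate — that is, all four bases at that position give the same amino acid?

Codon 1 UAU (Tyr): third position 2-fold.
Codon 2 GGU (Gly): third position 4-fold.
Codon 3 GUG (Val): third position 4-fold.
Codon 4 GGU (Gly): third position 4-fold.
Codon 5 GUC (Val): third position 4-fold.
Codon 6 CGU (Arg): third position 4-fold.
Codon 7 AUU (Ile): third position 3-fold.
Codon 8 AUA (Ile): third position 3-fold.
Codon 9 AGC (Ser): third position 2-fold.
Codon 10 CAG (Gln): third position 2-fold.
Four-fold degenerate third positions: 5.

5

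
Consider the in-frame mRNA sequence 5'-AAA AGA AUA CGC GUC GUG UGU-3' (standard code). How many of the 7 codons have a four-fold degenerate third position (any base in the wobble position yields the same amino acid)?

Codon 1 AAA (Lys): third position 2-fold.
Codon 2 AGA (Arg): third position 2-fold.
Codon 3 AUA (Ile): third position 3-fold.
Codon 4 CGC (Arg): third position 4-fold.
Codon 5 GUC (Val): third position 4-fold.
Codon 6 GUG (Val): third position 4-fold.
Codon 7 UGU (Cys): third position 2-fold.
Four-fold degenerate third positions: 3.

3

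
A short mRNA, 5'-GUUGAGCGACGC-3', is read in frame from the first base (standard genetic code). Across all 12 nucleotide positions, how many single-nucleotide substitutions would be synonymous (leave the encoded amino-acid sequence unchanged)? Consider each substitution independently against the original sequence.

11

Codon 1 (GUU, Val): 3 synonymous substitutions.
Codon 2 (GAG, Glu): 1 synonymous substitution.
Codon 3 (CGA, Arg): 4 synonymous substitutions.
Codon 4 (CGC, Arg): 3 synonymous substitutions.
Total: 3 + 1 + 4 + 3 = 11.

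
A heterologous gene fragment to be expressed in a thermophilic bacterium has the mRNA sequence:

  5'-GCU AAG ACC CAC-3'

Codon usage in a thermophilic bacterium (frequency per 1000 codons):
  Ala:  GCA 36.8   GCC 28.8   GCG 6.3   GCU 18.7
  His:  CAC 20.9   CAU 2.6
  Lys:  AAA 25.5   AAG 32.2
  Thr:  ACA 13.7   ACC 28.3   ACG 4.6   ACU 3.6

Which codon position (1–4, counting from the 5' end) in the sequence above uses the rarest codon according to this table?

1

Codon 1 GCU (Ala): 18.7 per 1000.
Codon 2 AAG (Lys): 32.2 per 1000.
Codon 3 ACC (Thr): 28.3 per 1000.
Codon 4 CAC (His): 20.9 per 1000.
Lowest frequency is 18.7 at codon 1.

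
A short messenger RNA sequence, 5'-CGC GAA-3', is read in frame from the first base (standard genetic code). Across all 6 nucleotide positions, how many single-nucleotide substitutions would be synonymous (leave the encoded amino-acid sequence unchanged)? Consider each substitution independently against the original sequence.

Codon 1 (CGC, Arg): 3 synonymous substitutions.
Codon 2 (GAA, Glu): 1 synonymous substitution.
Total: 3 + 1 = 4.

4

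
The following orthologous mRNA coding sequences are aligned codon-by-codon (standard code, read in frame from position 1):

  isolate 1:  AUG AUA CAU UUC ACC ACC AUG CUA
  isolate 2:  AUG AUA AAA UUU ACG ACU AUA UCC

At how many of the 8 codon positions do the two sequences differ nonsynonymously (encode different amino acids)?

3

Codon 1: AUG Met / AUG Met — identical.
Codon 2: AUA Ile / AUA Ile — identical.
Codon 3: CAU His / AAA Lys — nonsynonymous.
Codon 4: UUC Phe / UUU Phe — synonymous.
Codon 5: ACC Thr / ACG Thr — synonymous.
Codon 6: ACC Thr / ACU Thr — synonymous.
Codon 7: AUG Met / AUA Ile — nonsynonymous.
Codon 8: CUA Leu / UCC Ser — nonsynonymous.
Nonsynonymous differences: 3.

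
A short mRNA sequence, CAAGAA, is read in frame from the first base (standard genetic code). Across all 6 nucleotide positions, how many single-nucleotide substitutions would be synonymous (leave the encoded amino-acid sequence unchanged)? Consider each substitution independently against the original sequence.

Codon 1 (CAA, Gln): 1 synonymous substitution.
Codon 2 (GAA, Glu): 1 synonymous substitution.
Total: 1 + 1 = 2.

2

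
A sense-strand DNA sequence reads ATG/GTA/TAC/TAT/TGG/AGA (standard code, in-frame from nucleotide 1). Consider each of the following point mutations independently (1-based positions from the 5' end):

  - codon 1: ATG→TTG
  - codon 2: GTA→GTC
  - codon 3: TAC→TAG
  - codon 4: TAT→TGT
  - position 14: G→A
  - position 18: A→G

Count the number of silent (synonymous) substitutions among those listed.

2

Codon 1: ATG (Met) → TTG (Leu) — missense.
Codon 2: GTA (Val) → GTC (Val) — synonymous.
Codon 3: TAC (Tyr) → TAG (Stop) — nonsense.
Codon 4: TAT (Tyr) → TGT (Cys) — missense.
Codon 5: TGG (Trp) → TAG (Stop) — nonsense.
Codon 6: AGA (Arg) → AGG (Arg) — synonymous.
Synonymous: 2 of 6.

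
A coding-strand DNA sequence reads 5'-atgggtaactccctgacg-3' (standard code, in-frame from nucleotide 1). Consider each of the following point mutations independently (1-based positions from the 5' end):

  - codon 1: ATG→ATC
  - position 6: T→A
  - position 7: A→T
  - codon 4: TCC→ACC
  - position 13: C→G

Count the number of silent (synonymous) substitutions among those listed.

1

Codon 1: ATG (Met) → ATC (Ile) — missense.
Codon 2: GGT (Gly) → GGA (Gly) — synonymous.
Codon 3: AAC (Asn) → TAC (Tyr) — missense.
Codon 4: TCC (Ser) → ACC (Thr) — missense.
Codon 5: CTG (Leu) → GTG (Val) — missense.
Synonymous: 1 of 5.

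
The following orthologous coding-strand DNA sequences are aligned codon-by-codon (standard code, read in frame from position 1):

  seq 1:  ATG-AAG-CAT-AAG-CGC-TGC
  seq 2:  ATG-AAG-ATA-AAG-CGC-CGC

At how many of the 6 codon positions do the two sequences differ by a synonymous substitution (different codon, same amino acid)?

Codon 1: ATG Met / ATG Met — identical.
Codon 2: AAG Lys / AAG Lys — identical.
Codon 3: CAT His / ATA Ile — nonsynonymous.
Codon 4: AAG Lys / AAG Lys — identical.
Codon 5: CGC Arg / CGC Arg — identical.
Codon 6: TGC Cys / CGC Arg — nonsynonymous.
Synonymous differences: 0.

0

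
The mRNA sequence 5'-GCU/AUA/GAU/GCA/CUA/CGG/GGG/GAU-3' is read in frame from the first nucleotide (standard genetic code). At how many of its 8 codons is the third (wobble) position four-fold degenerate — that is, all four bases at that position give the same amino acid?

5

Codon 1 GCU (Ala): third position 4-fold.
Codon 2 AUA (Ile): third position 3-fold.
Codon 3 GAU (Asp): third position 2-fold.
Codon 4 GCA (Ala): third position 4-fold.
Codon 5 CUA (Leu): third position 4-fold.
Codon 6 CGG (Arg): third position 4-fold.
Codon 7 GGG (Gly): third position 4-fold.
Codon 8 GAU (Asp): third position 2-fold.
Four-fold degenerate third positions: 5.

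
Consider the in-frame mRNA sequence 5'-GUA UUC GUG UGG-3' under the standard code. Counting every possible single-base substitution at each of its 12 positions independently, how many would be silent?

Codon 1 (GUA, Val): 3 synonymous substitutions.
Codon 2 (UUC, Phe): 1 synonymous substitution.
Codon 3 (GUG, Val): 3 synonymous substitutions.
Codon 4 (UGG, Trp): 0 synonymous substitutions.
Total: 3 + 1 + 3 + 0 = 7.

7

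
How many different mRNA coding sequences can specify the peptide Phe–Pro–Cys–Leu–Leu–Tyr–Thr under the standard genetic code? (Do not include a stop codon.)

Phe: 2 codons.
Pro: 4 codons.
Cys: 2 codons.
Leu: 6 codons.
Leu: 6 codons.
Tyr: 2 codons.
Thr: 4 codons.
2 × 4 × 2 × 6 × 6 × 2 × 4 = 4608.

4608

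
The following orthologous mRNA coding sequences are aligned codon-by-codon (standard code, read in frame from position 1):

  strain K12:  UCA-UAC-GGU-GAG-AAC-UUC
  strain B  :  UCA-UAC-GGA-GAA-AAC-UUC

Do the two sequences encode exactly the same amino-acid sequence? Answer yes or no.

yes

Codon 1: UCA Ser / UCA Ser — identical.
Codon 2: UAC Tyr / UAC Tyr — identical.
Codon 3: GGU Gly / GGA Gly — synonymous.
Codon 4: GAG Glu / GAA Glu — synonymous.
Codon 5: AAC Asn / AAC Asn — identical.
Codon 6: UUC Phe / UUC Phe — identical.
Nonsynonymous differences: 0 → same protein.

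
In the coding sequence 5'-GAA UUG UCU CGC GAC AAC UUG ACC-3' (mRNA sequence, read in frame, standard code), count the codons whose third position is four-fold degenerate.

Codon 1 GAA (Glu): third position 2-fold.
Codon 2 UUG (Leu): third position 2-fold.
Codon 3 UCU (Ser): third position 4-fold.
Codon 4 CGC (Arg): third position 4-fold.
Codon 5 GAC (Asp): third position 2-fold.
Codon 6 AAC (Asn): third position 2-fold.
Codon 7 UUG (Leu): third position 2-fold.
Codon 8 ACC (Thr): third position 4-fold.
Four-fold degenerate third positions: 3.

3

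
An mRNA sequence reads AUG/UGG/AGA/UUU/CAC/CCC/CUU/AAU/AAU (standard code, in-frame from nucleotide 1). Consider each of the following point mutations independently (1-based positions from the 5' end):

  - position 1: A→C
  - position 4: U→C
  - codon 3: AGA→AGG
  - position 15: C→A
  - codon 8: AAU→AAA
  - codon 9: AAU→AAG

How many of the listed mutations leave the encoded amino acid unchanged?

Codon 1: AUG (Met) → CUG (Leu) — missense.
Codon 2: UGG (Trp) → CGG (Arg) — missense.
Codon 3: AGA (Arg) → AGG (Arg) — synonymous.
Codon 5: CAC (His) → CAA (Gln) — missense.
Codon 8: AAU (Asn) → AAA (Lys) — missense.
Codon 9: AAU (Asn) → AAG (Lys) — missense.
Synonymous: 1 of 6.

1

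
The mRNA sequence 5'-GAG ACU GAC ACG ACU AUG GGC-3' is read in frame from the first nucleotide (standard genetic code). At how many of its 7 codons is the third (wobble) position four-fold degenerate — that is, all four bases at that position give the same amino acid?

Codon 1 GAG (Glu): third position 2-fold.
Codon 2 ACU (Thr): third position 4-fold.
Codon 3 GAC (Asp): third position 2-fold.
Codon 4 ACG (Thr): third position 4-fold.
Codon 5 ACU (Thr): third position 4-fold.
Codon 6 AUG (Met): third position 1-fold.
Codon 7 GGC (Gly): third position 4-fold.
Four-fold degenerate third positions: 4.

4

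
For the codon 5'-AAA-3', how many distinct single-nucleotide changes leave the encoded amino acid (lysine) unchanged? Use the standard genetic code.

Position 1: none → 0 synonymous.
Position 2: none → 0 synonymous.
Position 3: AAG → 1 synonymous.
Total: 0 + 0 + 1 = 1.

1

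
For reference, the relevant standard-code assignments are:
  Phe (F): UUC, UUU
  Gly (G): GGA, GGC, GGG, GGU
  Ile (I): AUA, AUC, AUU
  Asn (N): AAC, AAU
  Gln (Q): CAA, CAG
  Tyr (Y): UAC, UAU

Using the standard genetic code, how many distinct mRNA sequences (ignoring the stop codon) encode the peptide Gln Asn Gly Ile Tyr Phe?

Gln: 2 codons.
Asn: 2 codons.
Gly: 4 codons.
Ile: 3 codons.
Tyr: 2 codons.
Phe: 2 codons.
2 × 2 × 4 × 3 × 2 × 2 = 192.

192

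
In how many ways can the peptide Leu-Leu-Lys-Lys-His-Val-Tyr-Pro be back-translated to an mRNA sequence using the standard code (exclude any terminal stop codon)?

Leu: 6 codons.
Leu: 6 codons.
Lys: 2 codons.
Lys: 2 codons.
His: 2 codons.
Val: 4 codons.
Tyr: 2 codons.
Pro: 4 codons.
6 × 6 × 2 × 2 × 2 × 4 × 2 × 4 = 9216.

9216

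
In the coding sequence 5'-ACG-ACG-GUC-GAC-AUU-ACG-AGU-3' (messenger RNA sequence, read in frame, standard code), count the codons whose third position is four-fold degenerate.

4

Codon 1 ACG (Thr): third position 4-fold.
Codon 2 ACG (Thr): third position 4-fold.
Codon 3 GUC (Val): third position 4-fold.
Codon 4 GAC (Asp): third position 2-fold.
Codon 5 AUU (Ile): third position 3-fold.
Codon 6 ACG (Thr): third position 4-fold.
Codon 7 AGU (Ser): third position 2-fold.
Four-fold degenerate third positions: 4.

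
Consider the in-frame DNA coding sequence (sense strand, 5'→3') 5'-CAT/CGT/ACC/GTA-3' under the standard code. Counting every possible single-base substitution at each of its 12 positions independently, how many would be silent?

10

Codon 1 (CAT, His): 1 synonymous substitution.
Codon 2 (CGT, Arg): 3 synonymous substitutions.
Codon 3 (ACC, Thr): 3 synonymous substitutions.
Codon 4 (GTA, Val): 3 synonymous substitutions.
Total: 1 + 3 + 3 + 3 = 10.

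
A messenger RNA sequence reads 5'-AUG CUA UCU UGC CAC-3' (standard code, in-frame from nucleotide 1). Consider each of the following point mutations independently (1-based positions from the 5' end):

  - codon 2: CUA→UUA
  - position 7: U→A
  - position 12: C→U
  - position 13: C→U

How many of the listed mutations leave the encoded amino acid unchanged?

2

Codon 2: CUA (Leu) → UUA (Leu) — synonymous.
Codon 3: UCU (Ser) → ACU (Thr) — missense.
Codon 4: UGC (Cys) → UGU (Cys) — synonymous.
Codon 5: CAC (His) → UAC (Tyr) — missense.
Synonymous: 2 of 4.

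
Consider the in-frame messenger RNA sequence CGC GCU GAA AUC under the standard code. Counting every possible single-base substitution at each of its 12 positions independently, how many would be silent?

Codon 1 (CGC, Arg): 3 synonymous substitutions.
Codon 2 (GCU, Ala): 3 synonymous substitutions.
Codon 3 (GAA, Glu): 1 synonymous substitution.
Codon 4 (AUC, Ile): 2 synonymous substitutions.
Total: 3 + 3 + 1 + 2 = 9.

9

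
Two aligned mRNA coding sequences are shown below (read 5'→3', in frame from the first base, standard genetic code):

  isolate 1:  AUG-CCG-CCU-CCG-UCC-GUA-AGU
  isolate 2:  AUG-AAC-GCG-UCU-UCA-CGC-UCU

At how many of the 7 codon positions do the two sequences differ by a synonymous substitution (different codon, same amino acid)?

Codon 1: AUG Met / AUG Met — identical.
Codon 2: CCG Pro / AAC Asn — nonsynonymous.
Codon 3: CCU Pro / GCG Ala — nonsynonymous.
Codon 4: CCG Pro / UCU Ser — nonsynonymous.
Codon 5: UCC Ser / UCA Ser — synonymous.
Codon 6: GUA Val / CGC Arg — nonsynonymous.
Codon 7: AGU Ser / UCU Ser — synonymous.
Synonymous differences: 2.

2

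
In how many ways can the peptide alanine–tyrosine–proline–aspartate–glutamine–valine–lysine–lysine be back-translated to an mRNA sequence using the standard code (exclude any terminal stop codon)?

2048

Ala: 4 codons.
Tyr: 2 codons.
Pro: 4 codons.
Asp: 2 codons.
Gln: 2 codons.
Val: 4 codons.
Lys: 2 codons.
Lys: 2 codons.
4 × 2 × 4 × 2 × 2 × 4 × 2 × 2 = 2048.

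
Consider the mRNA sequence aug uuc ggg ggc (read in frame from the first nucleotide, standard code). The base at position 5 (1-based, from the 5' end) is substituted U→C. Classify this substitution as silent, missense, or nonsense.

missense

Position 5 falls in codon 2: UUC → Phe.
After the substitution the codon is UCC → Ser.
Phe ≠ Ser, so this is a missense mutation.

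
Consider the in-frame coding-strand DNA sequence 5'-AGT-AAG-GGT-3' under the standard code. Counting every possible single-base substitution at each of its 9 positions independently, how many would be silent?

5

Codon 1 (AGT, Ser): 1 synonymous substitution.
Codon 2 (AAG, Lys): 1 synonymous substitution.
Codon 3 (GGT, Gly): 3 synonymous substitutions.
Total: 1 + 1 + 3 = 5.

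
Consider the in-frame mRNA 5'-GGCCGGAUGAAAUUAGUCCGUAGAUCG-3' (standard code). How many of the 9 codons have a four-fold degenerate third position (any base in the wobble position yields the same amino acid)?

5

Codon 1 GGC (Gly): third position 4-fold.
Codon 2 CGG (Arg): third position 4-fold.
Codon 3 AUG (Met): third position 1-fold.
Codon 4 AAA (Lys): third position 2-fold.
Codon 5 UUA (Leu): third position 2-fold.
Codon 6 GUC (Val): third position 4-fold.
Codon 7 CGU (Arg): third position 4-fold.
Codon 8 AGA (Arg): third position 2-fold.
Codon 9 UCG (Ser): third position 4-fold.
Four-fold degenerate third positions: 5.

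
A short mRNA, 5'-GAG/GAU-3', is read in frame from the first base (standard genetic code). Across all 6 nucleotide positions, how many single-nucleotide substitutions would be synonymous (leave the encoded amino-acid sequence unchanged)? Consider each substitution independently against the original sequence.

2

Codon 1 (GAG, Glu): 1 synonymous substitution.
Codon 2 (GAU, Asp): 1 synonymous substitution.
Total: 1 + 1 = 2.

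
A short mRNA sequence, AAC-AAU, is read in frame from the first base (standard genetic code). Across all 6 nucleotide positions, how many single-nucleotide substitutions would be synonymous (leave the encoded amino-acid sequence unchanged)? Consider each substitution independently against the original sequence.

Codon 1 (AAC, Asn): 1 synonymous substitution.
Codon 2 (AAU, Asn): 1 synonymous substitution.
Total: 1 + 1 = 2.

2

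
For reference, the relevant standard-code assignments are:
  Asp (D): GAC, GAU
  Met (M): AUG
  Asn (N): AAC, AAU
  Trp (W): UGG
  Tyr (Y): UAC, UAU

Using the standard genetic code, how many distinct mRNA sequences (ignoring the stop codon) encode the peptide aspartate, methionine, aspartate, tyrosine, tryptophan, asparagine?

16

Asp: 2 codons.
Met: 1 codon.
Asp: 2 codons.
Tyr: 2 codons.
Trp: 1 codon.
Asn: 2 codons.
2 × 1 × 2 × 2 × 1 × 2 = 16.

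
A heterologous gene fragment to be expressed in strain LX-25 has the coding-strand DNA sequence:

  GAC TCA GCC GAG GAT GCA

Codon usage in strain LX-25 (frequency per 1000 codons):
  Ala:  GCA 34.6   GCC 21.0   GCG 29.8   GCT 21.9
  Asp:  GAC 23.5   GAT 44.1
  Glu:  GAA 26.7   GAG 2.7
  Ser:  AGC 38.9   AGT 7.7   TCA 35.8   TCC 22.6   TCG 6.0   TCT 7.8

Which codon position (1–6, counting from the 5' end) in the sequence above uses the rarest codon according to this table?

4

Codon 1 GAC (Asp): 23.5 per 1000.
Codon 2 TCA (Ser): 35.8 per 1000.
Codon 3 GCC (Ala): 21.0 per 1000.
Codon 4 GAG (Glu): 2.7 per 1000.
Codon 5 GAT (Asp): 44.1 per 1000.
Codon 6 GCA (Ala): 34.6 per 1000.
Lowest frequency is 2.7 at codon 4.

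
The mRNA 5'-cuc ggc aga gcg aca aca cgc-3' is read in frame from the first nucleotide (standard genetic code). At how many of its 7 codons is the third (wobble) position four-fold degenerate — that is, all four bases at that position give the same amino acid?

6

Codon 1 CUC (Leu): third position 4-fold.
Codon 2 GGC (Gly): third position 4-fold.
Codon 3 AGA (Arg): third position 2-fold.
Codon 4 GCG (Ala): third position 4-fold.
Codon 5 ACA (Thr): third position 4-fold.
Codon 6 ACA (Thr): third position 4-fold.
Codon 7 CGC (Arg): third position 4-fold.
Four-fold degenerate third positions: 6.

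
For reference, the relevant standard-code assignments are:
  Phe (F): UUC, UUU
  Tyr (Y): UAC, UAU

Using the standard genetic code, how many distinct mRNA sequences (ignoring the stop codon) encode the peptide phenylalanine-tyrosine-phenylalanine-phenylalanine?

16

Phe: 2 codons.
Tyr: 2 codons.
Phe: 2 codons.
Phe: 2 codons.
2 × 2 × 2 × 2 = 16.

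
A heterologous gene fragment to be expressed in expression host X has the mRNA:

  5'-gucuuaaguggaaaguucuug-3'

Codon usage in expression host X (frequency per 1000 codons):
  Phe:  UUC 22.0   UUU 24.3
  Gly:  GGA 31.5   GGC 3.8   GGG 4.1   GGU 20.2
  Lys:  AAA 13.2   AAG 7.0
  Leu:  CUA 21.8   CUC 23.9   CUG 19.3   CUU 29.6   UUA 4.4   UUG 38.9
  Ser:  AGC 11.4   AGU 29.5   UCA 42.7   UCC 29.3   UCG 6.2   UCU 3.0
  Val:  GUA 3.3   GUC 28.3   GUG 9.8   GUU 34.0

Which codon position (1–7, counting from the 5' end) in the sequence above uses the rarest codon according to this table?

2

Codon 1 GUC (Val): 28.3 per 1000.
Codon 2 UUA (Leu): 4.4 per 1000.
Codon 3 AGU (Ser): 29.5 per 1000.
Codon 4 GGA (Gly): 31.5 per 1000.
Codon 5 AAG (Lys): 7.0 per 1000.
Codon 6 UUC (Phe): 22.0 per 1000.
Codon 7 UUG (Leu): 38.9 per 1000.
Lowest frequency is 4.4 at codon 2.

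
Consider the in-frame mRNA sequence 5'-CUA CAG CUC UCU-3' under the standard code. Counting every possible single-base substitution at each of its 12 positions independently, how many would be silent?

Codon 1 (CUA, Leu): 4 synonymous substitutions.
Codon 2 (CAG, Gln): 1 synonymous substitution.
Codon 3 (CUC, Leu): 3 synonymous substitutions.
Codon 4 (UCU, Ser): 3 synonymous substitutions.
Total: 4 + 1 + 3 + 3 = 11.

11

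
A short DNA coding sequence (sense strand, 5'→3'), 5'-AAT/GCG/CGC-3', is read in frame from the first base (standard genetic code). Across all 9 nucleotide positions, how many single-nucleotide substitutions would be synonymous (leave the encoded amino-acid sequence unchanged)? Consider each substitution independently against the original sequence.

Codon 1 (AAT, Asn): 1 synonymous substitution.
Codon 2 (GCG, Ala): 3 synonymous substitutions.
Codon 3 (CGC, Arg): 3 synonymous substitutions.
Total: 1 + 3 + 3 = 7.

7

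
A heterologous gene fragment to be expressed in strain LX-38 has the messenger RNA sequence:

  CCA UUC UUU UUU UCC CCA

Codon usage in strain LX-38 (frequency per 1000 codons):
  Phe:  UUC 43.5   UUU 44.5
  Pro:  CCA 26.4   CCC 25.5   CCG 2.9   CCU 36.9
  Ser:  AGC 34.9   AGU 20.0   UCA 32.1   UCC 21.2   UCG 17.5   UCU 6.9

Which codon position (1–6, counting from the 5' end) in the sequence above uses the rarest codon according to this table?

5

Codon 1 CCA (Pro): 26.4 per 1000.
Codon 2 UUC (Phe): 43.5 per 1000.
Codon 3 UUU (Phe): 44.5 per 1000.
Codon 4 UUU (Phe): 44.5 per 1000.
Codon 5 UCC (Ser): 21.2 per 1000.
Codon 6 CCA (Pro): 26.4 per 1000.
Lowest frequency is 21.2 at codon 5.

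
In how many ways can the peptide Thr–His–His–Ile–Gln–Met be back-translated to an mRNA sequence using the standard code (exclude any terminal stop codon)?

96

Thr: 4 codons.
His: 2 codons.
His: 2 codons.
Ile: 3 codons.
Gln: 2 codons.
Met: 1 codon.
4 × 2 × 2 × 3 × 2 × 1 = 96.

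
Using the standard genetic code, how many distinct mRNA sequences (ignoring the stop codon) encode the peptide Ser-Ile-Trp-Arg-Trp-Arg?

Ser: 6 codons.
Ile: 3 codons.
Trp: 1 codon.
Arg: 6 codons.
Trp: 1 codon.
Arg: 6 codons.
6 × 3 × 1 × 6 × 1 × 6 = 648.

648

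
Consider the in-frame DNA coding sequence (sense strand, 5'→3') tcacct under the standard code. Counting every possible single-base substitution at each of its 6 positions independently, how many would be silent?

Codon 1 (TCA, Ser): 3 synonymous substitutions.
Codon 2 (CCT, Pro): 3 synonymous substitutions.
Total: 3 + 3 = 6.

6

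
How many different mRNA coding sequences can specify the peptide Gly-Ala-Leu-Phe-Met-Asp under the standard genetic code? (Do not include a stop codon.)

384

Gly: 4 codons.
Ala: 4 codons.
Leu: 6 codons.
Phe: 2 codons.
Met: 1 codon.
Asp: 2 codons.
4 × 4 × 6 × 2 × 1 × 2 = 384.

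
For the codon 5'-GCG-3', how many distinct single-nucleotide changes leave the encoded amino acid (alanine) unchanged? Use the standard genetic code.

3

Position 1: none → 0 synonymous.
Position 2: none → 0 synonymous.
Position 3: GCU, GCC, GCA → 3 synonymous.
Total: 0 + 0 + 3 = 3.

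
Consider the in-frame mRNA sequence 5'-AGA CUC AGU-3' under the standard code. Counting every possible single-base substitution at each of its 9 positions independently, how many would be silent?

6

Codon 1 (AGA, Arg): 2 synonymous substitutions.
Codon 2 (CUC, Leu): 3 synonymous substitutions.
Codon 3 (AGU, Ser): 1 synonymous substitution.
Total: 2 + 3 + 1 = 6.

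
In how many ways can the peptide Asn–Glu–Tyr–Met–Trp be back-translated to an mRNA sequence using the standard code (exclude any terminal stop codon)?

Asn: 2 codons.
Glu: 2 codons.
Tyr: 2 codons.
Met: 1 codon.
Trp: 1 codon.
2 × 2 × 2 × 1 × 1 = 8.

8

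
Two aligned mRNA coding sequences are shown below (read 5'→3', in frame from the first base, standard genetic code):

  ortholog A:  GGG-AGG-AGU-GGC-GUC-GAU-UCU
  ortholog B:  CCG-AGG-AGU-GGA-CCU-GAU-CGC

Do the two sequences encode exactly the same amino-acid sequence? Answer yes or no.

no

Codon 1: GGG Gly / CCG Pro — nonsynonymous.
Codon 2: AGG Arg / AGG Arg — identical.
Codon 3: AGU Ser / AGU Ser — identical.
Codon 4: GGC Gly / GGA Gly — synonymous.
Codon 5: GUC Val / CCU Pro — nonsynonymous.
Codon 6: GAU Asp / GAU Asp — identical.
Codon 7: UCU Ser / CGC Arg — nonsynonymous.
Nonsynonymous differences: 3 → different protein.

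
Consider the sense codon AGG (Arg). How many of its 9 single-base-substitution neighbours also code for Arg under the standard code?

2

Position 1: CGG → 1 synonymous.
Position 2: none → 0 synonymous.
Position 3: AGA → 1 synonymous.
Total: 1 + 0 + 1 = 2.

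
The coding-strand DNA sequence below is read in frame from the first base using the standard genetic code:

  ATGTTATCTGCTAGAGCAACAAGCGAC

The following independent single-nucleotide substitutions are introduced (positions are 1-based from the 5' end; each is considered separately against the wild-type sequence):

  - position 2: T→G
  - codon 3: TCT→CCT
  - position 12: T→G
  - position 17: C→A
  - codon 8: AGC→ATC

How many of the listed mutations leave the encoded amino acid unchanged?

1

Codon 1: ATG (Met) → AGG (Arg) — missense.
Codon 3: TCT (Ser) → CCT (Pro) — missense.
Codon 4: GCT (Ala) → GCG (Ala) — synonymous.
Codon 6: GCA (Ala) → GAA (Glu) — missense.
Codon 8: AGC (Ser) → ATC (Ile) — missense.
Synonymous: 1 of 5.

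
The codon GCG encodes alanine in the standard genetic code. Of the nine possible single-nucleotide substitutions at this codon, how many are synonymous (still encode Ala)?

Position 1: none → 0 synonymous.
Position 2: none → 0 synonymous.
Position 3: GCU, GCC, GCA → 3 synonymous.
Total: 0 + 0 + 3 = 3.

3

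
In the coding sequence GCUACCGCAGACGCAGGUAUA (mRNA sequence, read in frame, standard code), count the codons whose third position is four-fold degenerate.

5

Codon 1 GCU (Ala): third position 4-fold.
Codon 2 ACC (Thr): third position 4-fold.
Codon 3 GCA (Ala): third position 4-fold.
Codon 4 GAC (Asp): third position 2-fold.
Codon 5 GCA (Ala): third position 4-fold.
Codon 6 GGU (Gly): third position 4-fold.
Codon 7 AUA (Ile): third position 3-fold.
Four-fold degenerate third positions: 5.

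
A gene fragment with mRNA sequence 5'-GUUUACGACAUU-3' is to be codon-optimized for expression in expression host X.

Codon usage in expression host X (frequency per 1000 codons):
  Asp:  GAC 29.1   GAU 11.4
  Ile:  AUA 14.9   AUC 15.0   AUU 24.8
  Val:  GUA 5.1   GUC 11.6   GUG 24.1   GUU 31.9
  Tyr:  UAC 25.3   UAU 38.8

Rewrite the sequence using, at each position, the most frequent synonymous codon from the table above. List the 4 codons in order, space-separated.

Codon 1 (Val): best is GUU at 31.9.
Codon 2 (Tyr): best is UAU at 38.8.
Codon 3 (Asp): best is GAC at 29.1.
Codon 4 (Ile): best is AUU at 24.8.

GUU UAU GAC AUU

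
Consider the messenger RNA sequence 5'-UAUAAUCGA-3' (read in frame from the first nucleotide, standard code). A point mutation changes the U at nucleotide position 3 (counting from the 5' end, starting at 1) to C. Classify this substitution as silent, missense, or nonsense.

Position 3 falls in codon 1: UAU → Tyr.
After the substitution the codon is UAC → Tyr.
Both encode Tyr, so the change is synonymous.

silent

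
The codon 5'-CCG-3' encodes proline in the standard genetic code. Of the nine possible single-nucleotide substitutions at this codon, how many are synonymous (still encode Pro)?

3

Position 1: none → 0 synonymous.
Position 2: none → 0 synonymous.
Position 3: CCU, CCC, CCA → 3 synonymous.
Total: 0 + 0 + 3 = 3.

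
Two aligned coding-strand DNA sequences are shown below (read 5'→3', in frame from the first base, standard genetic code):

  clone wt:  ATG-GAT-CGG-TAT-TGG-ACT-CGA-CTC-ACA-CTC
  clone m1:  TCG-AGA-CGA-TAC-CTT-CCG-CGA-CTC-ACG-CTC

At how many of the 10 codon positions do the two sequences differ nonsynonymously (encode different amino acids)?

Codon 1: ATG Met / TCG Ser — nonsynonymous.
Codon 2: GAT Asp / AGA Arg — nonsynonymous.
Codon 3: CGG Arg / CGA Arg — synonymous.
Codon 4: TAT Tyr / TAC Tyr — synonymous.
Codon 5: TGG Trp / CTT Leu — nonsynonymous.
Codon 6: ACT Thr / CCG Pro — nonsynonymous.
Codon 7: CGA Arg / CGA Arg — identical.
Codon 8: CTC Leu / CTC Leu — identical.
Codon 9: ACA Thr / ACG Thr — synonymous.
Codon 10: CTC Leu / CTC Leu — identical.
Nonsynonymous differences: 4.

4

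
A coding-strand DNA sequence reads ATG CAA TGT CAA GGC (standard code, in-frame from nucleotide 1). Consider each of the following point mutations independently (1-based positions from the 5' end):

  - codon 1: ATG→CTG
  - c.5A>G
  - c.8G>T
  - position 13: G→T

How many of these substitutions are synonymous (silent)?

Codon 1: ATG (Met) → CTG (Leu) — missense.
Codon 2: CAA (Gln) → CGA (Arg) — missense.
Codon 3: TGT (Cys) → TTT (Phe) — missense.
Codon 5: GGC (Gly) → TGC (Cys) — missense.
Synonymous: 0 of 4.

0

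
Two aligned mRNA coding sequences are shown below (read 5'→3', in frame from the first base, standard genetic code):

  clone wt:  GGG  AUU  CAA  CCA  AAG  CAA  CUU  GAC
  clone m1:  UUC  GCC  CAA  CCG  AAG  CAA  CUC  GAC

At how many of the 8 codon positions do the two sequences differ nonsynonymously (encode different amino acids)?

Codon 1: GGG Gly / UUC Phe — nonsynonymous.
Codon 2: AUU Ile / GCC Ala — nonsynonymous.
Codon 3: CAA Gln / CAA Gln — identical.
Codon 4: CCA Pro / CCG Pro — synonymous.
Codon 5: AAG Lys / AAG Lys — identical.
Codon 6: CAA Gln / CAA Gln — identical.
Codon 7: CUU Leu / CUC Leu — synonymous.
Codon 8: GAC Asp / GAC Asp — identical.
Nonsynonymous differences: 2.

2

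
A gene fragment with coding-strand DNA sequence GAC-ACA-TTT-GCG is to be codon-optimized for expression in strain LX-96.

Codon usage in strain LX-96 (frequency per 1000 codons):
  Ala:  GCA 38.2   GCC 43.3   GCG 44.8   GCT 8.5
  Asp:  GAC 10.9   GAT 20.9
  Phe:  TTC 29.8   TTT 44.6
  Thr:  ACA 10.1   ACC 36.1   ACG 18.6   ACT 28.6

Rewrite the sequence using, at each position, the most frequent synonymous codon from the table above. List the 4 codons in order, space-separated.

GAT ACC TTT GCG

Codon 1 (Asp): best is GAT at 20.9.
Codon 2 (Thr): best is ACC at 36.1.
Codon 3 (Phe): best is TTT at 44.6.
Codon 4 (Ala): best is GCG at 44.8.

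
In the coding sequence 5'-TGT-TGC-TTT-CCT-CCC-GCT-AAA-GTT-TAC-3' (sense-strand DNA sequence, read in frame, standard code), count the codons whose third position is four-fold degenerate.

Codon 1 TGT (Cys): third position 2-fold.
Codon 2 TGC (Cys): third position 2-fold.
Codon 3 TTT (Phe): third position 2-fold.
Codon 4 CCT (Pro): third position 4-fold.
Codon 5 CCC (Pro): third position 4-fold.
Codon 6 GCT (Ala): third position 4-fold.
Codon 7 AAA (Lys): third position 2-fold.
Codon 8 GTT (Val): third position 4-fold.
Codon 9 TAC (Tyr): third position 2-fold.
Four-fold degenerate third positions: 4.

4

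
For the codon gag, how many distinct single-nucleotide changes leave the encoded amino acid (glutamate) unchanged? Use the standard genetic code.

Position 1: none → 0 synonymous.
Position 2: none → 0 synonymous.
Position 3: GAA → 1 synonymous.
Total: 0 + 0 + 1 = 1.

1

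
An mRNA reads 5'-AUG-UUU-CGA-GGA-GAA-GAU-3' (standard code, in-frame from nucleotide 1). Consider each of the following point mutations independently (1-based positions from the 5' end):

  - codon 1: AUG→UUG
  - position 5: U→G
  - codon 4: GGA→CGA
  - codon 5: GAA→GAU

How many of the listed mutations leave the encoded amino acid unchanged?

0

Codon 1: AUG (Met) → UUG (Leu) — missense.
Codon 2: UUU (Phe) → UGU (Cys) — missense.
Codon 4: GGA (Gly) → CGA (Arg) — missense.
Codon 5: GAA (Glu) → GAU (Asp) — missense.
Synonymous: 0 of 4.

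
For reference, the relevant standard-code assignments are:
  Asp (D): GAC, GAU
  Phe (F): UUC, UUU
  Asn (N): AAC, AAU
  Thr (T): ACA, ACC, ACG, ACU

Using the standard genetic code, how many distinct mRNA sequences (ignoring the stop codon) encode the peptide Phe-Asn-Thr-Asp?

Phe: 2 codons.
Asn: 2 codons.
Thr: 4 codons.
Asp: 2 codons.
2 × 2 × 4 × 2 = 32.

32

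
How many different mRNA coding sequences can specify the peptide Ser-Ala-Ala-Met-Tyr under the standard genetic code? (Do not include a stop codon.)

Ser: 6 codons.
Ala: 4 codons.
Ala: 4 codons.
Met: 1 codon.
Tyr: 2 codons.
6 × 4 × 4 × 1 × 2 = 192.

192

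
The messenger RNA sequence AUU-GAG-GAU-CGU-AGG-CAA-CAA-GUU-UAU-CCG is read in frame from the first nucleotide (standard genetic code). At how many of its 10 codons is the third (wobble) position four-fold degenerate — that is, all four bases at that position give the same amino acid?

3

Codon 1 AUU (Ile): third position 3-fold.
Codon 2 GAG (Glu): third position 2-fold.
Codon 3 GAU (Asp): third position 2-fold.
Codon 4 CGU (Arg): third position 4-fold.
Codon 5 AGG (Arg): third position 2-fold.
Codon 6 CAA (Gln): third position 2-fold.
Codon 7 CAA (Gln): third position 2-fold.
Codon 8 GUU (Val): third position 4-fold.
Codon 9 UAU (Tyr): third position 2-fold.
Codon 10 CCG (Pro): third position 4-fold.
Four-fold degenerate third positions: 3.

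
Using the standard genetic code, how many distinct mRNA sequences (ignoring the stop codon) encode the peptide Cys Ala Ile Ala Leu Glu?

1152

Cys: 2 codons.
Ala: 4 codons.
Ile: 3 codons.
Ala: 4 codons.
Leu: 6 codons.
Glu: 2 codons.
2 × 4 × 3 × 4 × 6 × 2 = 1152.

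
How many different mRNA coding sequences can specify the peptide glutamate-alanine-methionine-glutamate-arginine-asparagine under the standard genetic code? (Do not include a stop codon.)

192

Glu: 2 codons.
Ala: 4 codons.
Met: 1 codon.
Glu: 2 codons.
Arg: 6 codons.
Asn: 2 codons.
2 × 4 × 1 × 2 × 6 × 2 = 192.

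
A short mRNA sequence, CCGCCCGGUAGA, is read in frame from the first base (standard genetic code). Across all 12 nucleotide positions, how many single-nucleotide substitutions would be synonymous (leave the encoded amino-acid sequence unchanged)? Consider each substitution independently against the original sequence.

11

Codon 1 (CCG, Pro): 3 synonymous substitutions.
Codon 2 (CCC, Pro): 3 synonymous substitutions.
Codon 3 (GGU, Gly): 3 synonymous substitutions.
Codon 4 (AGA, Arg): 2 synonymous substitutions.
Total: 3 + 3 + 3 + 2 = 11.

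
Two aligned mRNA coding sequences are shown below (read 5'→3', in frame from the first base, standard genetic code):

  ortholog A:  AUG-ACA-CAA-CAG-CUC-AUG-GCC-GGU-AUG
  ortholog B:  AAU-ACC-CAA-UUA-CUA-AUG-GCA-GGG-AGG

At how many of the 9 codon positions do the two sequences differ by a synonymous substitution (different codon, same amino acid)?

Codon 1: AUG Met / AAU Asn — nonsynonymous.
Codon 2: ACA Thr / ACC Thr — synonymous.
Codon 3: CAA Gln / CAA Gln — identical.
Codon 4: CAG Gln / UUA Leu — nonsynonymous.
Codon 5: CUC Leu / CUA Leu — synonymous.
Codon 6: AUG Met / AUG Met — identical.
Codon 7: GCC Ala / GCA Ala — synonymous.
Codon 8: GGU Gly / GGG Gly — synonymous.
Codon 9: AUG Met / AGG Arg — nonsynonymous.
Synonymous differences: 4.

4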